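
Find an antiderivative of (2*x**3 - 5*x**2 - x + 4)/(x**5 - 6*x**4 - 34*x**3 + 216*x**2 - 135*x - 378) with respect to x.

Factor the denominator: (x - 7)*(x - 3)**2*(x + 1)*(x + 6).
Partial-fraction decomposition: -602/(5265*(x + 6)) + 1/(320*(x + 1)) - 197/(1296*(x - 3)) - 5/(72*(x - 3)**2) + 219/(832*(x - 7)).
Integrate each term; A/(x−a) gives A·log|x−a|; A/(x−a)² gives −A/(x−a).

219*log(x - 7)/832 - 197*log(x - 3)/1296 + log(x + 1)/320 - 602*log(x + 6)/5265 + 5/(72*x - 216) + C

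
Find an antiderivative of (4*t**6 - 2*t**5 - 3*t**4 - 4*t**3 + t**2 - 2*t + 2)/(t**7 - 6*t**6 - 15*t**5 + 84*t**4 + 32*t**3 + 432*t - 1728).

83173*log(t - 6)/12960 - 6661*log(t - 4)/1960 + 57*log(t - 2)/800 + 14035514*log(t + 3)/16769025 + 981*log(t**2 + 4)/27040 + 873*atan(t/2)/6760 + 3284/(4095*t + 12285) + C

Factor the denominator: (t - 6)*(t - 4)*(t - 2)*(t + 3)**2*(t**2 + 4).
Partial-fraction decomposition: 9*(109*t + 388)/(13520*(t**2 + 4)) + 14035514/(16769025*(t + 3)) - 3284/(4095*(t + 3)**2) + 57/(800*(t - 2)) - 6661/(1960*(t - 4)) + 83173/(12960*(t - 6)).
Integrate each term; A/(t−a) gives A·log|t−a|; the (Bt+D)/(t²+p²) term gives a log and an atan.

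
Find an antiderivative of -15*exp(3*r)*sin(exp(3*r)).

5*cos(exp(3*r)) + C

Let u = exp(3*r), so du = (3*exp(3*r)) dr.
Rewriting, the integral becomes -5·∫ sin(u) du = -5·-cos(u).
Substituting back, u = exp(3*r).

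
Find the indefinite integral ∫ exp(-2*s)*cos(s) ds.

Let I denote the integral. Integrate by parts with u = cos(s), dv = exp(-2*s) ds, so v = -exp(-2*s)/2: I = -exp(-2*s)*cos(s)/2 − (1/2)·∫ exp(-2*s)*sin(s) ds.
Apply parts again with u = sin(s), dv = exp(-2*s) ds: ∫ exp(-2*s)*sin(s) ds = -exp(-2*s)*sin(s)/2 + (1/2)·I. Substituting back brings back I: I = exp(-2*s)*sin(s)/4 - exp(-2*s)*cos(s)/2 − (1/4)·I.
Solving for I: (1 + 1/4)·I equals the remaining terms, so I = (4/5)·(exp(-2*s)*sin(s)/4 - exp(-2*s)*cos(s)/2).

exp(-2*s)*sin(s)/5 - 2*exp(-2*s)*cos(s)/5 + C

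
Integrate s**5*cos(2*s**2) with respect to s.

s**4*sin(2*s**2)/4 + s**2*cos(2*s**2)/4 - sin(2*s**2)/8 + C

Let u = s², du = 2s ds; rewrite as (1/2)∫ u^2·cos(2u) du.
Now integrate by parts 2 times.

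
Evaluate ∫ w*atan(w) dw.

w**2*atan(w)/2 - w/2 + atan(w)/2 + C

Use integration by parts with u = arctan(w), dv = w dw.
Then du = 1/(w**2 + 1) dw.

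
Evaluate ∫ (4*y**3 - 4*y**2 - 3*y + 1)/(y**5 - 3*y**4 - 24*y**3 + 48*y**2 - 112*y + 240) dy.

Factor the denominator: (y - 6)*(y - 2)*(y + 5)*(y**2 + 4).
Partial-fraction decomposition: -(103*y - 457)/(1160*(y**2 + 4)) - 584/(2233*(y + 5)) - 11/(224*(y - 2)) + 703/(1760*(y - 6)).
Integrate each term; A/(y−a) gives A·log|y−a|; the (By+D)/(y²+p²) term gives a log and an atan.

703*log(y - 6)/1760 - 11*log(y - 2)/224 - 584*log(y + 5)/2233 - 103*log(y**2 + 4)/2320 + 457*atan(y/2)/2320 + C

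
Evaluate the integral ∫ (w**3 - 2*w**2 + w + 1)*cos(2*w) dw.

w**3*sin(2*w)/2 - w**2*sin(2*w) + 3*w**2*cos(2*w)/4 - w*sin(2*w)/4 - w*cos(2*w) + sin(2*w) - cos(2*w)/8 + C

Use integration by parts with u = w**3 - 2*w**2 + w + 1, dv = cos(2*w) dw, so v = sin(2*w)/2.
Apply parts 3 times (tabular method): alternate signs, differentiate u down to 0, integrate dv up.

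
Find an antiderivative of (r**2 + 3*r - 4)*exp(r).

Use integration by parts with u = r**2 + 3*r - 4, dv = exp(r) dr, so v = exp(r).
Apply parts 2 times (tabular method): alternate signs, differentiate u down to 0, integrate dv up.

(r**2 + r - 5)*exp(r) + C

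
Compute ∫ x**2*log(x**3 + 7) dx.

x**3*log(x**3 + 7)/3 - x**3/3 + 7*log(x**3 + 7)/3 + C

Let u = x**3 + 7, so du = (3*x**2) dx.
The integral becomes (1/3)·∫ log(u) du; integrate by parts with u′=log(u), dv′=du.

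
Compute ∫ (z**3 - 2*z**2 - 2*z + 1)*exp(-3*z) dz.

Use integration by parts with u = z**3 - 2*z**2 - 2*z + 1, dv = exp(-3*z) dz, so v = -exp(-3*z)/3.
Apply parts 3 times (tabular method): alternate signs, differentiate u down to 0, integrate dv up.

(-9*z**3 + 9*z**2 + 24*z - 1)*exp(-3*z)/27 + C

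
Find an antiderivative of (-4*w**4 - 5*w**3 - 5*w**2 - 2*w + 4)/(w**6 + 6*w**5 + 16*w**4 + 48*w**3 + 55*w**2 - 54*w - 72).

-log(w - 1)/25 - log(w + 1)/30 - 6*log(w + 2)/13 + 386*log(w + 4)/375 - 1607*log(w**2 + 9)/6500 - 2597*atan(w/3)/9750 + C

Factor the denominator: (w - 1)*(w + 1)*(w + 2)*(w + 4)*(w**2 + 9).
Partial-fraction decomposition: -(1607*w + 2597)/(3250*(w**2 + 9)) + 386/(375*(w + 4)) - 6/(13*(w + 2)) - 1/(30*(w + 1)) - 1/(25*(w - 1)).
Integrate each term; A/(w−a) gives A·log|w−a|; the (Bw+D)/(w²+p²) term gives a log and an atan.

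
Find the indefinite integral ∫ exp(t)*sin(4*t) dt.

exp(t)*sin(4*t)/17 - 4*exp(t)*cos(4*t)/17 + C

Let I denote the integral. Integrate by parts with u = sin(4*t), dv = exp(t) dt, so v = exp(t): I = exp(t)*sin(4*t) − 4·∫ exp(t)*cos(4*t) dt.
Apply parts again with u = cos(4*t), dv = exp(t) dt: ∫ exp(t)*cos(4*t) dt = exp(t)*cos(4*t) + 4·I. Substituting back brings back I: I = exp(t)*sin(4*t) - 4*exp(t)*cos(4*t) − 16·I.
Solving for I: (1 + 16)·I equals the remaining terms, so I = (1/17)·(exp(t)*sin(4*t) - 4*exp(t)*cos(4*t)).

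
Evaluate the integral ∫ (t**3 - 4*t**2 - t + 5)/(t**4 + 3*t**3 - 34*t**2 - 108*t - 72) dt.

Factor the denominator: (t - 6)*(t + 1)*(t + 2)*(t + 6).
Partial-fraction decomposition: 349/(240*(t + 6)) - 17/(32*(t + 2)) - 1/(35*(t + 1)) + 71/(672*(t - 6)).
Integrate each term: A/(t−a) contributes A·log|t−a|.

71*log(t - 6)/672 - log(t + 1)/35 - 17*log(t + 2)/32 + 349*log(t + 6)/240 + C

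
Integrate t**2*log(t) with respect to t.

t**3*log(t)/3 - t**3/9 + C

Use integration by parts with u = log(t), dv = t**2 dt.
Then du = 1/t dt and v = t**3/3.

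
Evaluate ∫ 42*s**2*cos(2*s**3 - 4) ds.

Let u = 2*s**3 - 4, so du = (6*s**2) ds.
Rewriting, the integral becomes 7·∫ cos(u) du = 7·sin(u).
Substituting back, u = 2*s**3 - 4.

7*sin(2*s**3 - 4) + C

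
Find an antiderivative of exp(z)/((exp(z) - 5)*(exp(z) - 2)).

log(exp(z) - 5)/3 - log(exp(z) - 2)/3 + C

Let u = e^z, du = e^z dz.
The integral becomes ∫ du/((u-2)(u-5)); decompose into partial fractions.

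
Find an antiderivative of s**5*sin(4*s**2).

-s**4*cos(4*s**2)/8 + s**2*sin(4*s**2)/16 + cos(4*s**2)/64 + C

Let u = s², du = 2s ds; rewrite as (1/2)∫ u^2·sin(4u) du.
Now integrate by parts 2 times.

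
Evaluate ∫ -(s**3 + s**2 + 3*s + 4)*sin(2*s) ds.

s**3*cos(2*s)/2 - 3*s**2*sin(2*s)/4 + s**2*cos(2*s)/2 - s*sin(2*s)/2 + 3*s*cos(2*s)/4 - 3*sin(2*s)/8 + 7*cos(2*s)/4 + C

Use integration by parts with u = s**3 + s**2 + 3*s + 4, dv = -sin(2*s) ds, so v = cos(2*s)/2.
Apply parts 3 times (tabular method): alternate signs, differentiate u down to 0, integrate dv up.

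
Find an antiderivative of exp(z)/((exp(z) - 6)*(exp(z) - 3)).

Let u = e^z, du = e^z dz.
The integral becomes ∫ du/((u-3)(u-6)); decompose into partial fractions.

log(exp(z) - 6)/3 - log(exp(z) - 3)/3 + C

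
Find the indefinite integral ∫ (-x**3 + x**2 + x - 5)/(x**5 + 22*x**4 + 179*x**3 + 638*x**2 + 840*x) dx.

Factor the denominator: x*(x + 4)*(x + 5)*(x + 6)*(x + 7).
Partial-fraction decomposition: 190/(21*(x + 7)) - 241/(12*(x + 6)) + 14/(x + 5) - 71/(24*(x + 4)) - 1/(168*x).
Integrate each term: A/(x−a) contributes A·log|x−a|.

-log(x)/168 - 71*log(x + 4)/24 + 14*log(x + 5) - 241*log(x + 6)/12 + 190*log(x + 7)/21 + C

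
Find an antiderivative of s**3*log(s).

Use integration by parts with u = log(s), dv = s**3 ds.
Then du = 1/s ds and v = s**4/4.

s**4*log(s)/4 - s**4/16 + C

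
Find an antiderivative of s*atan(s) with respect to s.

Use integration by parts with u = arctan(s), dv = s ds.
Then du = 1/(s**2 + 1) ds.

s**2*atan(s)/2 - s/2 + atan(s)/2 + C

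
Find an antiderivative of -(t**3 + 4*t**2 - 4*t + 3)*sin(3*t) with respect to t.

t**3*cos(3*t)/3 - t**2*sin(3*t)/3 + 4*t**2*cos(3*t)/3 - 8*t*sin(3*t)/9 - 14*t*cos(3*t)/9 + 14*sin(3*t)/27 + 19*cos(3*t)/27 + C

Use integration by parts with u = t**3 + 4*t**2 - 4*t + 3, dv = -sin(3*t) dt, so v = cos(3*t)/3.
Apply parts 3 times (tabular method): alternate signs, differentiate u down to 0, integrate dv up.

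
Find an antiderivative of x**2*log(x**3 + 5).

x**3*log(x**3 + 5)/3 - x**3/3 + 5*log(x**3 + 5)/3 + C

Let u = x**3 + 5, so du = (3*x**2) dx.
The integral becomes (1/3)·∫ log(u) du; integrate by parts with u′=log(u), dv′=du.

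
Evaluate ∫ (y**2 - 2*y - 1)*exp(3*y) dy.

(9*y**2 - 24*y - 1)*exp(3*y)/27 + C

Use integration by parts with u = y**2 - 2*y - 1, dv = exp(3*y) dy, so v = exp(3*y)/3.
Apply parts 2 times (tabular method): alternate signs, differentiate u down to 0, integrate dv up.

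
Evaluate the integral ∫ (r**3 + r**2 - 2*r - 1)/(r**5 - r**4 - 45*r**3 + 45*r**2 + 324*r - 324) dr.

239*log(r - 6)/1620 - 29*log(r - 3)/324 - log(r - 1)/280 + 13*log(r + 3)/648 - 169*log(r + 6)/2268 + C

Factor the denominator: (r - 6)*(r - 3)*(r - 1)*(r + 3)*(r + 6).
Partial-fraction decomposition: -169/(2268*(r + 6)) + 13/(648*(r + 3)) - 1/(280*(r - 1)) - 29/(324*(r - 3)) + 239/(1620*(r - 6)).
Integrate each term: A/(r−a) contributes A·log|r−a|.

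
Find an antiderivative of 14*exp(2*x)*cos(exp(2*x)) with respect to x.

7*sin(exp(2*x)) + C

Let u = exp(2*x), so du = (2*exp(2*x)) dx.
Rewriting, the integral becomes 7·∫ cos(u) du = 7·sin(u).
Substituting back, u = exp(2*x).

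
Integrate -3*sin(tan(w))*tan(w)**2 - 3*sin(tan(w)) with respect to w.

Let u = tan(w), so du = (tan(w)**2 + 1) dw.
Rewriting, the integral becomes -3·∫ sin(u) du = -3·-cos(u).
Substituting back, u = tan(w).

3*cos(tan(w)) + C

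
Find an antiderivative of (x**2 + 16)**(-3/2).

Substitute x = 4·tan(θ), so dx = 4·sec(θ)^2 dθ and the radical becomes sqrt(x**2 + 16) = 4·sec(θ) by the Pythagorean identity.
Integrate the resulting trig expression in θ, then back-substitute tan(θ) = x/4, sec(θ) = sqrt(x**2 + 16)/4 (absorbing any constant into C).

x/(16*sqrt(x**2 + 16)) + C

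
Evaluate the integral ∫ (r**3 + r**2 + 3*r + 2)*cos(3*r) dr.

r**3*sin(3*r)/3 + r**2*sin(3*r)/3 + r**2*cos(3*r)/3 + 7*r*sin(3*r)/9 + 2*r*cos(3*r)/9 + 16*sin(3*r)/27 + 7*cos(3*r)/27 + C

Use integration by parts with u = r**3 + r**2 + 3*r + 2, dv = cos(3*r) dr, so v = sin(3*r)/3.
Apply parts 3 times (tabular method): alternate signs, differentiate u down to 0, integrate dv up.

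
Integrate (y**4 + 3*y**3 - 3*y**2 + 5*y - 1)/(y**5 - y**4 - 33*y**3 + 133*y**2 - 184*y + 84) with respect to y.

149*log(y - 3)/20 - 512*log(y - 2)/81 - 5*log(y - 1)/16 + 1189*log(y + 7)/6480 + 37/(9*y - 18) + C

Factor the denominator: (y - 3)*(y - 2)**2*(y - 1)*(y + 7).
Partial-fraction decomposition: 1189/(6480*(y + 7)) - 5/(16*(y - 1)) - 512/(81*(y - 2)) - 37/(9*(y - 2)**2) + 149/(20*(y - 3)).
Integrate each term; A/(y−a) gives A·log|y−a|; A/(y−a)² gives −A/(y−a).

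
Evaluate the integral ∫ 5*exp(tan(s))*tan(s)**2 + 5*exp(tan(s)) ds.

Let u = tan(s), so du = (tan(s)**2 + 1) ds.
Rewriting, the integral becomes 5·∫ e^u du = 5·e^u.
Substituting back, u = tan(s).

5*exp(tan(s)) + C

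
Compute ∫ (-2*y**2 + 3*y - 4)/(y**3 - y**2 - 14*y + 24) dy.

Factor the denominator: (y - 3)*(y - 2)*(y + 4).
Partial-fraction decomposition: -8/(7*(y + 4)) + 1/(y - 2) - 13/(7*(y - 3)).
Integrate each term: A/(y−a) contributes A·log|y−a|.

-13*log(y - 3)/7 + log(y - 2) - 8*log(y + 4)/7 + C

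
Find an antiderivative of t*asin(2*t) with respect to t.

t**2*asin(2*t)/2 + t*sqrt(-4*t**2 + 1)/8 - asin(2*t)/16 + C

Use integration by parts with u = arcsin(2*t), dv = t dt.
Then du = 2/sqrt(-4*t**2 + 1) dt.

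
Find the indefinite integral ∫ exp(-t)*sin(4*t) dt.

Let I denote the integral. Integrate by parts with u = sin(4*t), dv = exp(-t) dt, so v = -exp(-t): I = -exp(-t)*sin(4*t) + 4·∫ exp(-t)*cos(4*t) dt.
Apply parts again with u = cos(4*t), dv = exp(-t) dt: ∫ exp(-t)*cos(4*t) dt = -exp(-t)*cos(4*t) − 4·I. Substituting back brings back I: I = -exp(-t)*sin(4*t) - 4*exp(-t)*cos(4*t) − 16·I.
Solving for I: (1 + 16)·I equals the remaining terms, so I = (1/17)·(-exp(-t)*sin(4*t) - 4*exp(-t)*cos(4*t)).

-exp(-t)*sin(4*t)/17 - 4*exp(-t)*cos(4*t)/17 + C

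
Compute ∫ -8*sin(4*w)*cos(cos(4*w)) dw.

Let u = cos(4*w), so du = (-4*sin(4*w)) dw.
Rewriting, the integral becomes 2·∫ cos(u) du = 2·sin(u).
Substituting back, u = cos(4*w).

2*sin(cos(4*w)) + C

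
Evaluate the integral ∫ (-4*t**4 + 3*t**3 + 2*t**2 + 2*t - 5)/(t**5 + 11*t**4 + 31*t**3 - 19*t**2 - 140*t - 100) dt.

-11*log(t - 2)/196 + log(t + 1)/4 - 89*log(t + 2)/36 - 3037*log(t + 5)/1764 - 710/(21*t + 105) + C

Factor the denominator: (t - 2)*(t + 1)*(t + 2)*(t + 5)**2.
Partial-fraction decomposition: -3037/(1764*(t + 5)) + 710/(21*(t + 5)**2) - 89/(36*(t + 2)) + 1/(4*(t + 1)) - 11/(196*(t - 2)).
Integrate each term; A/(t−a) gives A·log|t−a|; A/(t−a)² gives −A/(t−a).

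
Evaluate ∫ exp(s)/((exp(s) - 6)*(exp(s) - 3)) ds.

log(exp(s) - 6)/3 - log(exp(s) - 3)/3 + C

Let u = e^s, du = e^s ds.
The integral becomes ∫ du/((u-3)(u-6)); decompose into partial fractions.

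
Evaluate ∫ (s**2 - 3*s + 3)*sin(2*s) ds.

-s**2*cos(2*s)/2 + s*sin(2*s)/2 + 3*s*cos(2*s)/2 - 3*sin(2*s)/4 - 5*cos(2*s)/4 + C

Use integration by parts with u = s**2 - 3*s + 3, dv = sin(2*s) ds, so v = -cos(2*s)/2.
Apply parts 2 times (tabular method): alternate signs, differentiate u down to 0, integrate dv up.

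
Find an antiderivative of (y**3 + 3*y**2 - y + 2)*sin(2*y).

-y**3*cos(2*y)/2 + 3*y**2*sin(2*y)/4 - 3*y**2*cos(2*y)/2 + 3*y*sin(2*y)/2 + 5*y*cos(2*y)/4 - 5*sin(2*y)/8 - cos(2*y)/4 + C

Use integration by parts with u = y**3 + 3*y**2 - y + 2, dv = sin(2*y) dy, so v = -cos(2*y)/2.
Apply parts 3 times (tabular method): alternate signs, differentiate u down to 0, integrate dv up.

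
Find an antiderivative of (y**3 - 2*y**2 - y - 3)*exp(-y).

(-y**3 - y**2 - y + 2)*exp(-y) + C

Use integration by parts with u = y**3 - 2*y**2 - y - 3, dv = exp(-y) dy, so v = -exp(-y).
Apply parts 3 times (tabular method): alternate signs, differentiate u down to 0, integrate dv up.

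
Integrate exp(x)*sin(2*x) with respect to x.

Let I denote the integral. Integrate by parts with u = sin(2*x), dv = exp(x) dx, so v = exp(x): I = exp(x)*sin(2*x) − 2·∫ exp(x)*cos(2*x) dx.
Apply parts again with u = cos(2*x), dv = exp(x) dx: ∫ exp(x)*cos(2*x) dx = exp(x)*cos(2*x) + 2·I. Substituting back brings back I: I = exp(x)*sin(2*x) - 2*exp(x)*cos(2*x) − 4·I.
Solving for I: (1 + 4)·I equals the remaining terms, so I = (1/5)·(exp(x)*sin(2*x) - 2*exp(x)*cos(2*x)).

exp(x)*sin(2*x)/5 - 2*exp(x)*cos(2*x)/5 + C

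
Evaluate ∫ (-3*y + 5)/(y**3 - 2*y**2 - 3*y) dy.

Factor the denominator: y*(y - 3)*(y + 1).
Partial-fraction decomposition: 2/(y + 1) - 1/(3*(y - 3)) - 5/(3*y).
Integrate each term: A/(y−a) contributes A·log|y−a|.

-5*log(y)/3 - log(y - 3)/3 + 2*log(y + 1) + C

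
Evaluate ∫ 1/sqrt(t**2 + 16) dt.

log(t + sqrt(t**2 + 16)) + C

Substitute t = 4·tan(θ), so dt = 4·sec(θ)^2 dθ and the radical becomes sqrt(t**2 + 16) = 4·sec(θ) by the Pythagorean identity.
Integrate the resulting trig expression in θ, then back-substitute tan(θ) = t/4, sec(θ) = sqrt(t**2 + 16)/4 (absorbing any constant into C).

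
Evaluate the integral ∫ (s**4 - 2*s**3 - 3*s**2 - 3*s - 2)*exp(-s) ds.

Use integration by parts with u = s**4 - 2*s**3 - 3*s**2 - 3*s - 2, dv = exp(-s) ds, so v = -exp(-s).
Apply parts 4 times (tabular method): alternate signs, differentiate u down to 0, integrate dv up.

(-s**4 - 2*s**3 - 3*s**2 - 3*s - 1)*exp(-s) + C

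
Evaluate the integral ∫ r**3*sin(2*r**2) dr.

Let u = r², du = 2r dr; rewrite as (1/2)∫ u^1·sin(2u) du.
Now integrate by parts 1 time.

-r**2*cos(2*r**2)/4 + sin(2*r**2)/8 + C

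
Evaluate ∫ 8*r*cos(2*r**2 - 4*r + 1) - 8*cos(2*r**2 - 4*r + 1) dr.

Let u = 2*r**2 - 4*r + 1, so du = (4*r - 4) dr.
Rewriting, the integral becomes 2·∫ cos(u) du = 2·sin(u).
Substituting back, u = 2*r**2 - 4*r + 1.

2*sin(2*r**2 - 4*r + 1) + C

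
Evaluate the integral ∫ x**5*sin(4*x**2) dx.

-x**4*cos(4*x**2)/8 + x**2*sin(4*x**2)/16 + cos(4*x**2)/64 + C

Let u = x², du = 2x dx; rewrite as (1/2)∫ u^2·sin(4u) du.
Now integrate by parts 2 times.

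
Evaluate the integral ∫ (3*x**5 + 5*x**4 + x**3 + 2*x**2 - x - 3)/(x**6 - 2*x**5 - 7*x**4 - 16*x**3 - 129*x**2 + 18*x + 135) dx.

Factor the denominator: (x - 5)*(x - 1)*(x + 1)*(x + 3)*(x**2 + 9).
Partial-fraction decomposition: (268*x + 745)/(340*(x**2 + 9)) + 37/(128*(x + 3)) + 1/(240*(x + 1)) - 7/(320*(x - 1)) + 12667/(6528*(x - 5)).
Integrate each term; A/(x−a) gives A·log|x−a|; the (Bx+D)/(x²+p²) term gives a log and an atan.

12667*log(x - 5)/6528 - 7*log(x - 1)/320 + log(x + 1)/240 + 37*log(x + 3)/128 + 67*log(x**2 + 9)/170 + 149*atan(x/3)/204 + C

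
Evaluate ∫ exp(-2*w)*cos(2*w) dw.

Let I denote the integral. Integrate by parts with u = cos(2*w), dv = exp(-2*w) dw, so v = -exp(-2*w)/2: I = -exp(-2*w)*cos(2*w)/2 − ∫ exp(-2*w)*sin(2*w) dw.
Apply parts again with u = sin(2*w), dv = exp(-2*w) dw: ∫ exp(-2*w)*sin(2*w) dw = -exp(-2*w)*sin(2*w)/2 + I. Substituting back brings back I: I = exp(-2*w)*sin(2*w)/2 - exp(-2*w)*cos(2*w)/2 − I.
Solving for I: (1 + 1)·I equals the remaining terms, so I = (1/2)·(exp(-2*w)*sin(2*w)/2 - exp(-2*w)*cos(2*w)/2).

exp(-2*w)*sin(2*w)/4 - exp(-2*w)*cos(2*w)/4 + C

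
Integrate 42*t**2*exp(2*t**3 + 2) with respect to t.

7*exp(2*t**3 + 2) + C

Let u = 2*t**3 + 2, so du = (6*t**2) dt.
Rewriting, the integral becomes 7·∫ e^u du = 7·e^u.
Substituting back, u = 2*t**3 + 2.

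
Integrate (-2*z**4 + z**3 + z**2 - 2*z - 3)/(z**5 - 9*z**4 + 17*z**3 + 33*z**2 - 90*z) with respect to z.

Factor the denominator: z*(z - 5)*(z - 3)**2*(z + 2).
Partial-fraction decomposition: -1/(10*(z + 2)) + 361/(60*(z - 3)) + 9/(2*(z - 3)**2) - 159/(20*(z - 5)) + 1/(30*z).
Integrate each term; A/(z−a) gives A·log|z−a|; A/(z−a)² gives −A/(z−a).

log(z)/30 - 159*log(z - 5)/20 + 361*log(z - 3)/60 - log(z + 2)/10 - 9/(2*z - 6) + C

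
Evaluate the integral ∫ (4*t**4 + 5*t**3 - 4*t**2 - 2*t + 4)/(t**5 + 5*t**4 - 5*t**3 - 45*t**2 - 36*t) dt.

-log(t)/9 + 421*log(t - 3)/504 + log(t + 1)/24 - 163*log(t + 3)/36 + 163*log(t + 4)/21 + C

Factor the denominator: t*(t - 3)*(t + 1)*(t + 3)*(t + 4).
Partial-fraction decomposition: 163/(21*(t + 4)) - 163/(36*(t + 3)) + 1/(24*(t + 1)) + 421/(504*(t - 3)) - 1/(9*t).
Integrate each term: A/(t−a) contributes A·log|t−a|.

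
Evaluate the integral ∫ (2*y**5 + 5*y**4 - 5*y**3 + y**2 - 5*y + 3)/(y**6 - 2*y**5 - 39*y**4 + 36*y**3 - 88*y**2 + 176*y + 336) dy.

43921*log(y - 7)/27560 - 101*log(y - 2)/960 + 17*log(y + 1)/600 + 7923*log(y + 6)/20800 + 2169*log(y**2 + 4)/42400 + 977*atan(y/2)/5300 + C

Factor the denominator: (y - 7)*(y - 2)*(y + 1)*(y + 6)*(y**2 + 4).
Partial-fraction decomposition: (2169*y + 7816)/(21200*(y**2 + 4)) + 7923/(20800*(y + 6)) + 17/(600*(y + 1)) - 101/(960*(y - 2)) + 43921/(27560*(y - 7)).
Integrate each term; A/(y−a) gives A·log|y−a|; the (By+D)/(y²+p²) term gives a log and an atan.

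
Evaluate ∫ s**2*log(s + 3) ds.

s**3*log(s + 3)/3 - s**3/9 + s**2/2 - 3*s + 9*log(s + 3) + C

Use integration by parts with u = log(s + 3), dv = s**2 ds.
Then du = 1/(s + 3) ds and v = s**3/3.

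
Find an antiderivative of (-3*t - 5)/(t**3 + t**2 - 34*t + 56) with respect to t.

-17*log(t - 4)/22 + 11*log(t - 2)/18 + 16*log(t + 7)/99 + C

Factor the denominator: (t - 4)*(t - 2)*(t + 7).
Partial-fraction decomposition: 16/(99*(t + 7)) + 11/(18*(t - 2)) - 17/(22*(t - 4)).
Integrate each term: A/(t−a) contributes A·log|t−a|.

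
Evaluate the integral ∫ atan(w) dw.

w*atan(w) - log(w**2 + 1)/2 + C

Use integration by parts with u = arctan(w), dv = dw.
Then du = 1/(w**2 + 1) dw.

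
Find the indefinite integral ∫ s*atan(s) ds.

s**2*atan(s)/2 - s/2 + atan(s)/2 + C

Use integration by parts with u = arctan(s), dv = s ds.
Then du = 1/(s**2 + 1) ds.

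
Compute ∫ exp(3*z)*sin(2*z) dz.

Let I denote the integral. Integrate by parts with u = sin(2*z), dv = exp(3*z) dz, so v = exp(3*z)/3: I = exp(3*z)*sin(2*z)/3 − (2/3)·∫ exp(3*z)*cos(2*z) dz.
Apply parts again with u = cos(2*z), dv = exp(3*z) dz: ∫ exp(3*z)*cos(2*z) dz = exp(3*z)*cos(2*z)/3 + (2/3)·I. Substituting back brings back I: I = exp(3*z)*sin(2*z)/3 - 2*exp(3*z)*cos(2*z)/9 − (4/9)·I.
Solving for I: (1 + 4/9)·I equals the remaining terms, so I = (9/13)·(exp(3*z)*sin(2*z)/3 - 2*exp(3*z)*cos(2*z)/9).

3*exp(3*z)*sin(2*z)/13 - 2*exp(3*z)*cos(2*z)/13 + C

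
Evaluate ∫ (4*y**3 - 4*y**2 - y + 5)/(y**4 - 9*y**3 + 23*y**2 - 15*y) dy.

-log(y)/3 + 10*log(y - 5) - 37*log(y - 3)/6 + log(y - 1)/2 + C

Factor the denominator: y*(y - 5)*(y - 3)*(y - 1).
Partial-fraction decomposition: 1/(2*(y - 1)) - 37/(6*(y - 3)) + 10/(y - 5) - 1/(3*y).
Integrate each term: A/(y−a) contributes A·log|y−a|.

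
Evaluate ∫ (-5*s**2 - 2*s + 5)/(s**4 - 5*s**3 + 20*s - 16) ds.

-83*log(s - 4)/36 + 19*log(s - 2)/8 - 2*log(s - 1)/9 + 11*log(s + 2)/72 + C

Factor the denominator: (s - 4)*(s - 2)*(s - 1)*(s + 2).
Partial-fraction decomposition: 11/(72*(s + 2)) - 2/(9*(s - 1)) + 19/(8*(s - 2)) - 83/(36*(s - 4)).
Integrate each term: A/(s−a) contributes A·log|s−a|.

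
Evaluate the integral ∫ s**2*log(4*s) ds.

s**3*(log(s) + 2*log(2))/3 - s**3/9 + C

Use integration by parts with u = log(4*s), dv = s**2 ds.
Then du = 1/s ds and v = s**3/3.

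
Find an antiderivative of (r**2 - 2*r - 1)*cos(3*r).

r**2*sin(3*r)/3 - 2*r*sin(3*r)/3 + 2*r*cos(3*r)/9 - 11*sin(3*r)/27 - 2*cos(3*r)/9 + C

Use integration by parts with u = r**2 - 2*r - 1, dv = cos(3*r) dr, so v = sin(3*r)/3.
Apply parts 2 times (tabular method): alternate signs, differentiate u down to 0, integrate dv up.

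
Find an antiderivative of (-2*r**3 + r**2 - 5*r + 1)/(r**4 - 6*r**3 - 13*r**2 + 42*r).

Factor the denominator: r*(r - 7)*(r - 2)*(r + 3).
Partial-fraction decomposition: -79/(150*(r + 3)) + 21/(50*(r - 2)) - 671/(350*(r - 7)) + 1/(42*r).
Integrate each term: A/(r−a) contributes A·log|r−a|.

log(r)/42 - 671*log(r - 7)/350 + 21*log(r - 2)/50 - 79*log(r + 3)/150 + C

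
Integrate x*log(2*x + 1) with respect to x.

Use integration by parts with u = log(2*x + 1), dv = x dx.
Then du = 2/(2*x + 1) dx and v = x**2/2.

x**2*log(2*x + 1)/2 - x**2/4 + x/4 - log(2*x + 1)/8 + C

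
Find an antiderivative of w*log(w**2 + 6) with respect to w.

w**2*log(w**2 + 6)/2 - w**2/2 + 3*log(w**2 + 6) + C

Let u = w**2 + 6, so du = (2*w) dw.
The integral becomes (1/2)·∫ log(u) du; integrate by parts with u′=log(u), dv′=du.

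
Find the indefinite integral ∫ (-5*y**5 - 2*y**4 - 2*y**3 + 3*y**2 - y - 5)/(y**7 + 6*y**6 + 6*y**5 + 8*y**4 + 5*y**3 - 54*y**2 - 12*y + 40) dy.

-43*log(y - 1)/450 + log(y + 1)/20 - 17*log(y + 2)/24 + 1225*log(y + 5)/1044 - 2433*log(y**2 + 4)/11600 - 979*atan(y/2)/5800 + 1/(15*y - 15) + C

Factor the denominator: (y - 1)**2*(y + 1)*(y + 2)*(y + 5)*(y**2 + 4).
Partial-fraction decomposition: -(2433*y + 1958)/(5800*(y**2 + 4)) + 1225/(1044*(y + 5)) - 17/(24*(y + 2)) + 1/(20*(y + 1)) - 43/(450*(y - 1)) - 1/(15*(y - 1)**2).
Integrate each term; A/(y−a) gives A·log|y−a|; the (By+D)/(y²+p²) term gives a log and an atan.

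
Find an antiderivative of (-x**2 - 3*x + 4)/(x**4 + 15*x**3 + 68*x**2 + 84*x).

Factor the denominator: x*(x + 2)*(x + 6)*(x + 7).
Partial-fraction decomposition: 24/(35*(x + 7)) - 7/(12*(x + 6)) - 3/(20*(x + 2)) + 1/(21*x).
Integrate each term: A/(x−a) contributes A·log|x−a|.

log(x)/21 - 3*log(x + 2)/20 - 7*log(x + 6)/12 + 24*log(x + 7)/35 + C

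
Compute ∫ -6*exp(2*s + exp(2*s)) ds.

-3*exp(exp(2*s)) + C

Let u = exp(2*s), so du = (2*exp(2*s)) ds.
Rewriting, the integral becomes -3·∫ e^u du = -3·e^u.
Substituting back, u = exp(2*s).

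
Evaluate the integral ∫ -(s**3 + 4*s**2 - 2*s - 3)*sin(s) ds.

s**3*cos(s) - 3*s**2*sin(s) + 4*s**2*cos(s) - 8*s*sin(s) - 8*s*cos(s) + 8*sin(s) - 11*cos(s) + C

Use integration by parts with u = s**3 + 4*s**2 - 2*s - 3, dv = -sin(s) ds, so v = cos(s).
Apply parts 3 times (tabular method): alternate signs, differentiate u down to 0, integrate dv up.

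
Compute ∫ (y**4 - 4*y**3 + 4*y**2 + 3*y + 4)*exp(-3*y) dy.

(-27*y**4 + 72*y**3 - 36*y**2 - 105*y - 143)*exp(-3*y)/81 + C

Use integration by parts with u = y**4 - 4*y**3 + 4*y**2 + 3*y + 4, dv = exp(-3*y) dy, so v = -exp(-3*y)/3.
Apply parts 4 times (tabular method): alternate signs, differentiate u down to 0, integrate dv up.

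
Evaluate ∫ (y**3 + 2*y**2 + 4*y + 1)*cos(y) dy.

y**3*sin(y) + 2*y**2*sin(y) + 3*y**2*cos(y) - 2*y*sin(y) + 4*y*cos(y) - 3*sin(y) - 2*cos(y) + C

Use integration by parts with u = y**3 + 2*y**2 + 4*y + 1, dv = cos(y) dy, so v = sin(y).
Apply parts 3 times (tabular method): alternate signs, differentiate u down to 0, integrate dv up.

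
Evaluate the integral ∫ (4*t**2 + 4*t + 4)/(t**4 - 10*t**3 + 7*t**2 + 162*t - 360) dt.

Factor the denominator: (t - 6)*(t - 5)*(t - 3)*(t + 4).
Partial-fraction decomposition: -26/(315*(t + 4)) + 26/(21*(t - 3)) - 62/(9*(t - 5)) + 86/(15*(t - 6)).
Integrate each term: A/(t−a) contributes A·log|t−a|.

86*log(t - 6)/15 - 62*log(t - 5)/9 + 26*log(t - 3)/21 - 26*log(t + 4)/315 + C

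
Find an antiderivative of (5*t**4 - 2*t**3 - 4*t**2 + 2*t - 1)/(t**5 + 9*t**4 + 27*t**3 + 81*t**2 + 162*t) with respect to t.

-log(t)/162 - 208*log(t + 3)/81 + 1351*log(t + 6)/162 - 31*log(t**2 + 9)/81 - 14*atan(t/3)/9 + C

Factor the denominator: t*(t + 3)*(t + 6)*(t**2 + 9).
Partial-fraction decomposition: -2*(31*t + 189)/(81*(t**2 + 9)) + 1351/(162*(t + 6)) - 208/(81*(t + 3)) - 1/(162*t).
Integrate each term; A/(t−a) gives A·log|t−a|; the (Bt+D)/(t²+p²) term gives a log and an atan.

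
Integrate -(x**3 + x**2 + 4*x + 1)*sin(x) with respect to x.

x**3*cos(x) - 3*x**2*sin(x) + x**2*cos(x) - 2*x*sin(x) - 2*x*cos(x) + 2*sin(x) - cos(x) + C

Use integration by parts with u = x**3 + x**2 + 4*x + 1, dv = -sin(x) dx, so v = cos(x).
Apply parts 3 times (tabular method): alternate signs, differentiate u down to 0, integrate dv up.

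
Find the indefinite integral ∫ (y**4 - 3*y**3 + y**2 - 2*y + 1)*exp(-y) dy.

Use integration by parts with u = y**4 - 3*y**3 + y**2 - 2*y + 1, dv = exp(-y) dy, so v = -exp(-y).
Apply parts 4 times (tabular method): alternate signs, differentiate u down to 0, integrate dv up.

(-y**4 - y**3 - 4*y**2 - 6*y - 7)*exp(-y) + C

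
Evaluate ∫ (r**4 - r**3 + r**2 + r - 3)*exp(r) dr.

(r**4 - 5*r**3 + 16*r**2 - 31*r + 28)*exp(r) + C

Use integration by parts with u = r**4 - r**3 + r**2 + r - 3, dv = exp(r) dr, so v = exp(r).
Apply parts 4 times (tabular method): alternate signs, differentiate u down to 0, integrate dv up.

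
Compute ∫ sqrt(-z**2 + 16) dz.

Substitute z = 4·sin(θ), so dz = 4·cos(θ) dθ and the radical becomes sqrt(-z**2 + 16) = 4·cos(θ) by the Pythagorean identity.
Integrate the resulting trig expression in θ, then back-substitute θ = asin(z/4), sin(θ) = z/4, cos(θ) = sqrt(-z**2 + 16)/4 (absorbing any constant into C).

z*sqrt(-z**2 + 16)/2 + 8*asin(z/4) + C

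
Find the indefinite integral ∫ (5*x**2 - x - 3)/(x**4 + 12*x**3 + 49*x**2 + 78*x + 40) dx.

Factor the denominator: (x + 1)*(x + 2)*(x + 4)*(x + 5).
Partial-fraction decomposition: -127/(12*(x + 5)) + 27/(2*(x + 4)) - 19/(6*(x + 2)) + 1/(4*(x + 1)).
Integrate each term: A/(x−a) contributes A·log|x−a|.

log(x + 1)/4 - 19*log(x + 2)/6 + 27*log(x + 4)/2 - 127*log(x + 5)/12 + C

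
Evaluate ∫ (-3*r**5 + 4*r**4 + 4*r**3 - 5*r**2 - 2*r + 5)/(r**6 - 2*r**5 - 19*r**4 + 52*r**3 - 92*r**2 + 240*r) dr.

log(r)/48 - 125*log(r - 4)/48 + 343*log(r - 3)/312 - 751*log(r + 5)/696 - 659*log(r**2 + 4)/3016 - 417*atan(r/2)/3016 + C

Factor the denominator: r*(r - 4)*(r - 3)*(r + 5)*(r**2 + 4).
Partial-fraction decomposition: -(659*r + 417)/(1508*(r**2 + 4)) - 751/(696*(r + 5)) + 343/(312*(r - 3)) - 125/(48*(r - 4)) + 1/(48*r).
Integrate each term; A/(r−a) gives A·log|r−a|; the (Br+D)/(r²+p²) term gives a log and an atan.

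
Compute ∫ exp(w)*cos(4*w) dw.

Let I denote the integral. Integrate by parts with u = cos(4*w), dv = exp(w) dw, so v = exp(w): I = exp(w)*cos(4*w) + 4·∫ exp(w)*sin(4*w) dw.
Apply parts again with u = sin(4*w), dv = exp(w) dw: ∫ exp(w)*sin(4*w) dw = exp(w)*sin(4*w) − 4·I. Substituting back brings back I: I = 4*exp(w)*sin(4*w) + exp(w)*cos(4*w) − 16·I.
Solving for I: (1 + 16)·I equals the remaining terms, so I = (1/17)·(4*exp(w)*sin(4*w) + exp(w)*cos(4*w)).

4*exp(w)*sin(4*w)/17 + exp(w)*cos(4*w)/17 + C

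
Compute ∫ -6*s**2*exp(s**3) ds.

-2*exp(s**3) + C

Let u = s**3, so du = (3*s**2) ds.
Rewriting, the integral becomes -2·∫ e^u du = -2·e^u.
Substituting back, u = s**3.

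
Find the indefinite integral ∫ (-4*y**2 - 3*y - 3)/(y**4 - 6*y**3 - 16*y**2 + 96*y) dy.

Factor the denominator: y*(y - 6)*(y - 4)*(y + 4).
Partial-fraction decomposition: 11/(64*(y + 4)) + 79/(64*(y - 4)) - 11/(8*(y - 6)) - 1/(32*y).
Integrate each term: A/(y−a) contributes A·log|y−a|.

-log(y)/32 - 11*log(y - 6)/8 + 79*log(y - 4)/64 + 11*log(y + 4)/64 + C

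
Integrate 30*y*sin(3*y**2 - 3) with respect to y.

Let u = 3*y**2 - 3, so du = (6*y) dy.
Rewriting, the integral becomes 5·∫ sin(u) du = 5·-cos(u).
Substituting back, u = 3*y**2 - 3.

-5*cos(3*y**2 - 3) + C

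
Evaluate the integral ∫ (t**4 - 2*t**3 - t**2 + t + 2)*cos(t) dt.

t**4*sin(t) - 2*t**3*sin(t) + 4*t**3*cos(t) - 13*t**2*sin(t) - 6*t**2*cos(t) + 13*t*sin(t) - 26*t*cos(t) + 28*sin(t) + 13*cos(t) + C

Use integration by parts with u = t**4 - 2*t**3 - t**2 + t + 2, dv = cos(t) dt, so v = sin(t).
Apply parts 4 times (tabular method): alternate signs, differentiate u down to 0, integrate dv up.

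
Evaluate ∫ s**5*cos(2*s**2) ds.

Let u = s², du = 2s ds; rewrite as (1/2)∫ u^2·cos(2u) du.
Now integrate by parts 2 times.

s**4*sin(2*s**2)/4 + s**2*cos(2*s**2)/4 - sin(2*s**2)/8 + C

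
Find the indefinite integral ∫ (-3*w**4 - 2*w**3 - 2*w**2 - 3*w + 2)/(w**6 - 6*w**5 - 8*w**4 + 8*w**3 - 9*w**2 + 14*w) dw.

Factor the denominator: w*(w - 7)*(w - 1)*(w + 2)*(w**2 + 1).
Partial-fraction decomposition: -(3*w + 1)/(50*(w**2 + 1)) + 16/(135*(w + 2)) + 2/(9*(w - 1)) - 4003/(9450*(w - 7)) + 1/(7*w).
Integrate each term; A/(w−a) gives A·log|w−a|; the (Bw+D)/(w²+p²) term gives a log and an atan.

log(w)/7 - 4003*log(w - 7)/9450 + 2*log(w - 1)/9 + 16*log(w + 2)/135 - 3*log(w**2 + 1)/100 - atan(w)/50 + C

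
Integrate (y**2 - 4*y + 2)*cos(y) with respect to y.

y**2*sin(y) - 4*y*sin(y) + 2*y*cos(y) - 4*cos(y) + C

Use integration by parts with u = y**2 - 4*y + 2, dv = cos(y) dy, so v = sin(y).
Apply parts 2 times (tabular method): alternate signs, differentiate u down to 0, integrate dv up.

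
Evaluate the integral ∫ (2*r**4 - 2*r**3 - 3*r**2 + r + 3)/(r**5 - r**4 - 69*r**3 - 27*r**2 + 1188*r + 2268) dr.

3979*log(r - 7)/1300 - 229*log(r - 6)/108 - 2741*log(r + 3)/2700 + 971*log(r + 6)/468 - 7/(10*r + 30) + C

Factor the denominator: (r - 7)*(r - 6)*(r + 3)**2*(r + 6).
Partial-fraction decomposition: 971/(468*(r + 6)) - 2741/(2700*(r + 3)) + 7/(10*(r + 3)**2) - 229/(108*(r - 6)) + 3979/(1300*(r - 7)).
Integrate each term; A/(r−a) gives A·log|r−a|; A/(r−a)² gives −A/(r−a).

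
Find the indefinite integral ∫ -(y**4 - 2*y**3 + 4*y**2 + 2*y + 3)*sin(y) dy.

y**4*cos(y) - 4*y**3*sin(y) - 2*y**3*cos(y) + 6*y**2*sin(y) - 8*y**2*cos(y) + 16*y*sin(y) + 14*y*cos(y) - 14*sin(y) + 19*cos(y) + C

Use integration by parts with u = y**4 - 2*y**3 + 4*y**2 + 2*y + 3, dv = -sin(y) dy, so v = cos(y).
Apply parts 4 times (tabular method): alternate signs, differentiate u down to 0, integrate dv up.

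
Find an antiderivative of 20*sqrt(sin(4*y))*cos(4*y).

Let u = sin(4*y), so du = (4*cos(4*y)) dy.
Rewriting, the integral becomes 5·∫ √u du = 5·(2/3)u^(3/2).
Substituting back, u = sin(4*y).

10*sin(4*y)**(3/2)/3 + C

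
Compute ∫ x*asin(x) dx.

Use integration by parts with u = arcsin(x), dv = x dx.
Then du = 1/sqrt(-x**2 + 1) dx.

x**2*asin(x)/2 + x*sqrt(-x**2 + 1)/4 - asin(x)/4 + C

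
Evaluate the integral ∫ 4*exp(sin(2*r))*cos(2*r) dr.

Let u = sin(2*r), so du = (2*cos(2*r)) dr.
Rewriting, the integral becomes 2·∫ e^u du = 2·e^u.
Substituting back, u = sin(2*r).

2*exp(sin(2*r)) + C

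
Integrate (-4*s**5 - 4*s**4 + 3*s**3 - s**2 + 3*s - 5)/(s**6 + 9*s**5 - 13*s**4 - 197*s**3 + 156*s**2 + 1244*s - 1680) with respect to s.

-61*log(s - 3)/28 + 7169*log(s - 2)/5292 - 949*log(s + 4)/252 + 2395*log(s + 5)/196 - 314*log(s + 7)/27 - 19/(42*s - 84) + C

Factor the denominator: (s - 3)*(s - 2)**2*(s + 4)*(s + 5)*(s + 7).
Partial-fraction decomposition: -314/(27*(s + 7)) + 2395/(196*(s + 5)) - 949/(252*(s + 4)) + 7169/(5292*(s - 2)) + 19/(42*(s - 2)**2) - 61/(28*(s - 3)).
Integrate each term; A/(s−a) gives A·log|s−a|; A/(s−a)² gives −A/(s−a).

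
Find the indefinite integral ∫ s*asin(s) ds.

Use integration by parts with u = arcsin(s), dv = s ds.
Then du = 1/sqrt(-s**2 + 1) ds.

s**2*asin(s)/2 + s*sqrt(-s**2 + 1)/4 - asin(s)/4 + C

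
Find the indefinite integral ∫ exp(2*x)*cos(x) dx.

exp(2*x)*sin(x)/5 + 2*exp(2*x)*cos(x)/5 + C

Let I denote the integral. Integrate by parts with u = cos(x), dv = exp(2*x) dx, so v = exp(2*x)/2: I = exp(2*x)*cos(x)/2 + (1/2)·∫ exp(2*x)*sin(x) dx.
Apply parts again with u = sin(x), dv = exp(2*x) dx: ∫ exp(2*x)*sin(x) dx = exp(2*x)*sin(x)/2 − (1/2)·I. Substituting back brings back I: I = exp(2*x)*sin(x)/4 + exp(2*x)*cos(x)/2 − (1/4)·I.
Solving for I: (1 + 1/4)·I equals the remaining terms, so I = (4/5)·(exp(2*x)*sin(x)/4 + exp(2*x)*cos(x)/2).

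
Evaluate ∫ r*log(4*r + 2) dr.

Use integration by parts with u = log(4*r + 2), dv = r dr.
Then du = 4/(4*r + 2) dr and v = r**2/2.

r**2*log(4*r + 2)/2 - r**2/4 + r/4 - log(2*r + 1)/8 + C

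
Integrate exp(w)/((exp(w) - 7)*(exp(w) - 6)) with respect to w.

Let u = e^w, du = e^w dw.
The integral becomes ∫ du/((u-7)(u-6)); decompose into partial fractions.

log(exp(w) - 7) - log(exp(w) - 6) + C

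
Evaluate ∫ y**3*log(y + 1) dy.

Use integration by parts with u = log(y + 1), dv = y**3 dy.
Then du = 1/(y + 1) dy and v = y**4/4.

y**4*log(y + 1)/4 - y**4/16 + y**3/12 - y**2/8 + y/4 - log(y + 1)/4 + C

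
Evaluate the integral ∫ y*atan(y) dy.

Use integration by parts with u = arctan(y), dv = y dy.
Then du = 1/(y**2 + 1) dy.

y**2*atan(y)/2 - y/2 + atan(y)/2 + C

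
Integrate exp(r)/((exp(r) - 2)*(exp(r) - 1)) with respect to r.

log(exp(r) - 2) - log(exp(r) - 1) + C

Let u = e^r, du = e^r dr.
The integral becomes ∫ du/((u-1)(u-2)); decompose into partial fractions.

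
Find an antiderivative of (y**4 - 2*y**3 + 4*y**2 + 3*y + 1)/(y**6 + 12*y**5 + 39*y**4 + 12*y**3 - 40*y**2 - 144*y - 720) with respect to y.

Factor the denominator: (y - 2)*(y + 3)*(y + 5)*(y + 6)*(y**2 + 4).
Partial-fraction decomposition: -(163*y + 200)/(6032*(y**2 + 4)) - 371/(192*(y + 6)) + 961/(406*(y + 5)) - 163/(390*(y + 3)) + 23/(2240*(y - 2)).
Integrate each term; A/(y−a) gives A·log|y−a|; the (By+D)/(y²+p²) term gives a log and an atan.

23*log(y - 2)/2240 - 163*log(y + 3)/390 + 961*log(y + 5)/406 - 371*log(y + 6)/192 - 163*log(y**2 + 4)/12064 - 25*atan(y/2)/1508 + C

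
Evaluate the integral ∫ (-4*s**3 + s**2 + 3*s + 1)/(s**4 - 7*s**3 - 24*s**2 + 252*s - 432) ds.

-809*log(s - 6)/72 + 227*log(s - 4)/20 - 89*log(s - 3)/27 - 883*log(s + 6)/1080 + C

Factor the denominator: (s - 6)*(s - 4)*(s - 3)*(s + 6).
Partial-fraction decomposition: -883/(1080*(s + 6)) - 89/(27*(s - 3)) + 227/(20*(s - 4)) - 809/(72*(s - 6)).
Integrate each term: A/(s−a) contributes A·log|s−a|.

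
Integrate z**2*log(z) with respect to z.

z**3*log(z)/3 - z**3/9 + C

Use integration by parts with u = log(z), dv = z**2 dz.
Then du = 1/z dz and v = z**3/3.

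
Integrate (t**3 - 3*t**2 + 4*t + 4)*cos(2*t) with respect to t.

Use integration by parts with u = t**3 - 3*t**2 + 4*t + 4, dv = cos(2*t) dt, so v = sin(2*t)/2.
Apply parts 3 times (tabular method): alternate signs, differentiate u down to 0, integrate dv up.

t**3*sin(2*t)/2 - 3*t**2*sin(2*t)/2 + 3*t**2*cos(2*t)/4 + 5*t*sin(2*t)/4 - 3*t*cos(2*t)/2 + 11*sin(2*t)/4 + 5*cos(2*t)/8 + C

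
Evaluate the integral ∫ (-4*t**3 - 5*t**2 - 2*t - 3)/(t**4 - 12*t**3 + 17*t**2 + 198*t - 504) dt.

Factor the denominator: (t - 7)*(t - 6)*(t - 3)*(t + 4).
Partial-fraction decomposition: -181/(770*(t + 4)) - 27/(14*(t - 3)) + 353/(10*(t - 6)) - 817/(22*(t - 7)).
Integrate each term: A/(t−a) contributes A·log|t−a|.

-817*log(t - 7)/22 + 353*log(t - 6)/10 - 27*log(t - 3)/14 - 181*log(t + 4)/770 + C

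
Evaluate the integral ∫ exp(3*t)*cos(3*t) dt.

Let I denote the integral. Integrate by parts with u = cos(3*t), dv = exp(3*t) dt, so v = exp(3*t)/3: I = exp(3*t)*cos(3*t)/3 + ∫ exp(3*t)*sin(3*t) dt.
Apply parts again with u = sin(3*t), dv = exp(3*t) dt: ∫ exp(3*t)*sin(3*t) dt = exp(3*t)*sin(3*t)/3 − I. Substituting back brings back I: I = exp(3*t)*sin(3*t)/3 + exp(3*t)*cos(3*t)/3 − I.
Solving for I: (1 + 1)·I equals the remaining terms, so I = (1/2)·(exp(3*t)*sin(3*t)/3 + exp(3*t)*cos(3*t)/3).

exp(3*t)*sin(3*t)/6 + exp(3*t)*cos(3*t)/6 + C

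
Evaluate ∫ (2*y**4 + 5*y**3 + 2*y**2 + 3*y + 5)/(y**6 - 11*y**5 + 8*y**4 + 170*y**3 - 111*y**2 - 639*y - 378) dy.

Factor the denominator: (y - 7)*(y - 6)*(y - 3)*(y + 1)**2*(y + 3).
Partial-fraction decomposition: -41/(2160*(y + 3)) - 337/(25088*(y + 1)) - 1/(448*(y + 1)**2) + 329/(1152*(y - 3)) - 3767/(1323*(y - 6)) + 6641/(2560*(y - 7)).
Integrate each term; A/(y−a) gives A·log|y−a|; A/(y−a)² gives −A/(y−a).

6641*log(y - 7)/2560 - 3767*log(y - 6)/1323 + 329*log(y - 3)/1152 - 337*log(y + 1)/25088 - 41*log(y + 3)/2160 + 1/(448*y + 448) + C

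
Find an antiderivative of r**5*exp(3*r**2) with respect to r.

(9*r**4 - 6*r**2 + 2)*exp(3*r**2)/54 + C

Let u = r², du = 2r dr; rewrite as (1/2)∫ u^2·exp(3u) du.
Now integrate by parts 2 times.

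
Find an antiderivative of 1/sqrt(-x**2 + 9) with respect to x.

Substitute x = 3·sin(θ), so dx = 3·cos(θ) dθ and the radical becomes sqrt(-x**2 + 9) = 3·cos(θ) by the Pythagorean identity.
Integrate the resulting trig expression in θ, then back-substitute θ = asin(x/3), sin(θ) = x/3, cos(θ) = sqrt(-x**2 + 9)/3 (absorbing any constant into C).

asin(x/3) + C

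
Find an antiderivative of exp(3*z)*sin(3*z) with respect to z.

Let I denote the integral. Integrate by parts with u = sin(3*z), dv = exp(3*z) dz, so v = exp(3*z)/3: I = exp(3*z)*sin(3*z)/3 − ∫ exp(3*z)*cos(3*z) dz.
Apply parts again with u = cos(3*z), dv = exp(3*z) dz: ∫ exp(3*z)*cos(3*z) dz = exp(3*z)*cos(3*z)/3 + I. Substituting back brings back I: I = exp(3*z)*sin(3*z)/3 - exp(3*z)*cos(3*z)/3 − I.
Solving for I: (1 + 1)·I equals the remaining terms, so I = (1/2)·(exp(3*z)*sin(3*z)/3 - exp(3*z)*cos(3*z)/3).

exp(3*z)*sin(3*z)/6 - exp(3*z)*cos(3*z)/6 + C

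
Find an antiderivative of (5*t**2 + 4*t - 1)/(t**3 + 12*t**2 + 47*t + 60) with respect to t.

16*log(t + 3) - 63*log(t + 4) + 52*log(t + 5) + C

Factor the denominator: (t + 3)*(t + 4)*(t + 5).
Partial-fraction decomposition: 52/(t + 5) - 63/(t + 4) + 16/(t + 3).
Integrate each term: A/(t−a) contributes A·log|t−a|.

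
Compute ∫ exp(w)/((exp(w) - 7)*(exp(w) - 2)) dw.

log(exp(w) - 7)/5 - log(exp(w) - 2)/5 + C

Let u = e^w, du = e^w dw.
The integral becomes ∫ du/((u-7)(u-2)); decompose into partial fractions.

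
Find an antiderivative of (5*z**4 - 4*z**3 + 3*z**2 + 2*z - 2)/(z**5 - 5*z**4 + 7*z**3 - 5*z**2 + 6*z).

Factor the denominator: z*(z - 3)*(z - 2)*(z**2 + 1).
Partial-fraction decomposition: 3*(z + 1)/(5*(z**2 + 1)) - 31/(5*(z - 2)) + 164/(15*(z - 3)) - 1/(3*z).
Integrate each term; A/(z−a) gives A·log|z−a|; the (Bz+D)/(z²+p²) term gives a log and an atan.

-log(z)/3 + 164*log(z - 3)/15 - 31*log(z - 2)/5 + 3*log(z**2 + 1)/10 + 3*atan(z)/5 + C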